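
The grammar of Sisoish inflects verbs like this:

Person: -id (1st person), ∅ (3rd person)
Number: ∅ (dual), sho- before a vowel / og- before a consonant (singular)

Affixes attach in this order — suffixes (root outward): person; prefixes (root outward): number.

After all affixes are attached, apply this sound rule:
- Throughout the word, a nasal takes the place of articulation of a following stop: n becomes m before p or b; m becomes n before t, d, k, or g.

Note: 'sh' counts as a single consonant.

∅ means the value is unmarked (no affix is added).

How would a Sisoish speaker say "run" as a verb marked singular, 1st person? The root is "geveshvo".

Attach person 1st person -id → geveshvoid.
Attach number singular og- (before consonant 'g') → oggeveshvoid.
Nasal assimilation: no change.

oggeveshvoid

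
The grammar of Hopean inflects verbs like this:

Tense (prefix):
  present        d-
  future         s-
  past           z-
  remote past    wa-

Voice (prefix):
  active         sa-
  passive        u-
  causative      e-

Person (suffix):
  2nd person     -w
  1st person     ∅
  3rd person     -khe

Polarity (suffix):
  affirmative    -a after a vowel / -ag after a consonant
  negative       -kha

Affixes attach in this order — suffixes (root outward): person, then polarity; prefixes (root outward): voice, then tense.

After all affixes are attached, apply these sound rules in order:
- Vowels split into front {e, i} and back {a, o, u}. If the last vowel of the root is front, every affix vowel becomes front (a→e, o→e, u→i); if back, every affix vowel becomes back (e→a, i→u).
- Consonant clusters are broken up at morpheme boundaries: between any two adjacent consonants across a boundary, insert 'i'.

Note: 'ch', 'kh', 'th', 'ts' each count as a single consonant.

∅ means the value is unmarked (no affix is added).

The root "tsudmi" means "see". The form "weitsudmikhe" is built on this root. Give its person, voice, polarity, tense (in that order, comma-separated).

1st person, passive, negative, remote past

Segment: wa-u-tsudmi-kha.
person: ∅ → 1st person.
voice: u- → passive.
polarity: -kha → negative.
tense: wa- → remote past.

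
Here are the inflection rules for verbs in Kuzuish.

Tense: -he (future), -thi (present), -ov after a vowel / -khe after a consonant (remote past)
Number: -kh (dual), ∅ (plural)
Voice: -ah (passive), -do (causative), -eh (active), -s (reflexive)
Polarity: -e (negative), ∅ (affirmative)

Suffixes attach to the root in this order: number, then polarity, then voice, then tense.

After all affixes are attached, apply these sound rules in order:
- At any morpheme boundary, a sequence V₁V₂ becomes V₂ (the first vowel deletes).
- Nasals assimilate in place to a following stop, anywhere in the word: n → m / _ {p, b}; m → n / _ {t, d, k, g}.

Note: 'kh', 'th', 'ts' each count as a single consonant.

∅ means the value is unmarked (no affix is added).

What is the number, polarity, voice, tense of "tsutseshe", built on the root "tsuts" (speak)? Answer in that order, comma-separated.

Segment: tsuts-e-s-he.
number: ∅ → plural.
polarity: -e → negative.
voice: -s → reflexive.
tense: -he → future.

plural, negative, reflexive, future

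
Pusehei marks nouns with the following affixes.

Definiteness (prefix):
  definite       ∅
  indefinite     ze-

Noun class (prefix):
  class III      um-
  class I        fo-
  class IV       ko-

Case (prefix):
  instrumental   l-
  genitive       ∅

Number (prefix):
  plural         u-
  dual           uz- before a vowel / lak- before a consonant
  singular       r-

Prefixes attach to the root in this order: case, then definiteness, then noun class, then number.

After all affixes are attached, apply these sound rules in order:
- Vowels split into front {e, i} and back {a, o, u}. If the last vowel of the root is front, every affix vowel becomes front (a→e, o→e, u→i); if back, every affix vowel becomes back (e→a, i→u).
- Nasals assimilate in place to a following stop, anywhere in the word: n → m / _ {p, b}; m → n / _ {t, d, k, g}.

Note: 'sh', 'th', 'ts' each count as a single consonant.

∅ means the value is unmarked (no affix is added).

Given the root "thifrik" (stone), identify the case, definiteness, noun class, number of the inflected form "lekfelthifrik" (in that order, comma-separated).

instrumental, definite, class I, dual

Segment: lak-fo-l-thifrik.
case: l- → instrumental.
definiteness: ∅ → definite.
noun class: fo- → class I.
number: uz/lak- → dual.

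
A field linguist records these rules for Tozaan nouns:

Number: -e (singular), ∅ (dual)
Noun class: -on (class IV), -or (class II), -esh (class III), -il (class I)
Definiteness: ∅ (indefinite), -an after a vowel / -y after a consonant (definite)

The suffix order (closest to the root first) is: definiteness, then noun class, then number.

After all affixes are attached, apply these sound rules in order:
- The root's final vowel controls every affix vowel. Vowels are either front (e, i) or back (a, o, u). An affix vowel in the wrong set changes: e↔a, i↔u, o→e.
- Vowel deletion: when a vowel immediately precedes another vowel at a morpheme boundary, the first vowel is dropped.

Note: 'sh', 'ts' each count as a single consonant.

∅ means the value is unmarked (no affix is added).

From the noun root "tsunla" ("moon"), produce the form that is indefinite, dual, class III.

definiteness = indefinite: zero marking, form stays tsunla.
Attach noun class class III -esh → tsunlaesh.
number = dual: zero marking, form stays tsunlaesh.
Apply vowel harmony: tsunlaesh → tsunlaash.
Apply vowel deletion: tsunlaash → tsunlash.

tsunlash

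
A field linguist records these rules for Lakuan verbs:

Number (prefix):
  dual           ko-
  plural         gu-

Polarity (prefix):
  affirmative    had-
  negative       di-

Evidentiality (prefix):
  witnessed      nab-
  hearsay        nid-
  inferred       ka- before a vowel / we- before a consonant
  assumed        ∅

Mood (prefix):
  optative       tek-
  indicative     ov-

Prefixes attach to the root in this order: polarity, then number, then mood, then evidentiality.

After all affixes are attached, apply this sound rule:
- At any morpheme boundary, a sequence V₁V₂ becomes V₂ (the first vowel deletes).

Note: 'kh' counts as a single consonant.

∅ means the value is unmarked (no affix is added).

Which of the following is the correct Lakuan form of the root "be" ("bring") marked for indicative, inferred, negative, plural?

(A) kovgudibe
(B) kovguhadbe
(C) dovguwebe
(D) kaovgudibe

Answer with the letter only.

A

Attach polarity negative di- → dibe.
Attach number plural gu- → gudibe.
Attach mood indicative ov- → ovgudibe.
Attach evidentiality inferred ka- (before vowel 'o') → kaovgudibe.
Apply vowel deletion: kaovgudibe → kovgudibe.
So the correct form is kovgudibe, option (A).
(B) kovguhadbe is wrong: it uses affirmative instead of negative for polarity.
(D) kaovgudibe is wrong: it fails to apply the sound rule(s).
(C) dovguwebe is wrong: it has the affixes in the wrong order.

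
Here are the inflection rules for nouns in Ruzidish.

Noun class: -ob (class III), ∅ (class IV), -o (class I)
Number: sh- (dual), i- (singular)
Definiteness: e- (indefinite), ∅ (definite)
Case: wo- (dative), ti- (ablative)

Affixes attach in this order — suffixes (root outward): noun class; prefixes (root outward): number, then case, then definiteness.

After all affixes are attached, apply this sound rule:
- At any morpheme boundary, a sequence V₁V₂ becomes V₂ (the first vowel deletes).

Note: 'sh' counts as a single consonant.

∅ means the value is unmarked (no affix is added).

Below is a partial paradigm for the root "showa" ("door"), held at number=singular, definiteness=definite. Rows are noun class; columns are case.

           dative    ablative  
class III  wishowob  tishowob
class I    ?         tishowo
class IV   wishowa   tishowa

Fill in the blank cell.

Attach number singular i- → ishowa.
Attach case dative wo- → woishowa.
definiteness = definite: zero marking, form stays woishowa.
Attach noun class class I -o → woishowao.
Apply vowel deletion: woishowao → wishowo.

wishowo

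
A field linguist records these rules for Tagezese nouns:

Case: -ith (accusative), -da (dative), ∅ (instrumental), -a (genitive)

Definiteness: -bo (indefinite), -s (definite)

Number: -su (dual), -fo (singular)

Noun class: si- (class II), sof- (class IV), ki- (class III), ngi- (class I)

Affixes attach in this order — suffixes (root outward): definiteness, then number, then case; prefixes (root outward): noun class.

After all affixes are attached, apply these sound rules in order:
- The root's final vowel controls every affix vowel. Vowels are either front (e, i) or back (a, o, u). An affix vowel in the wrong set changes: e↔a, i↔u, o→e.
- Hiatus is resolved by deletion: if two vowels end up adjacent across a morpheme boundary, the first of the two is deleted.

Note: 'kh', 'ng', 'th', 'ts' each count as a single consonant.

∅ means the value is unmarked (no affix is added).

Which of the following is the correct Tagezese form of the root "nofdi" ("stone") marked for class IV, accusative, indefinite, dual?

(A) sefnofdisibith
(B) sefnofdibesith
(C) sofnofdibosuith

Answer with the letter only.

B

Attach definiteness indefinite -bo → nofdibo.
Attach number dual -su → nofdibosu.
Attach case accusative -ith → nofdibosuith.
Attach noun class class IV sof- → sofnofdibosuith.
Apply vowel harmony: sofnofdibosuith → sefnofdibesiith.
Apply vowel deletion: sefnofdibesiith → sefnofdibesith.
So the correct form is sefnofdibesith, option (B).
(C) sofnofdibosuith is wrong: it fails to apply the sound rule(s).
(A) sefnofdisibith is wrong: it has the affixes in the wrong order.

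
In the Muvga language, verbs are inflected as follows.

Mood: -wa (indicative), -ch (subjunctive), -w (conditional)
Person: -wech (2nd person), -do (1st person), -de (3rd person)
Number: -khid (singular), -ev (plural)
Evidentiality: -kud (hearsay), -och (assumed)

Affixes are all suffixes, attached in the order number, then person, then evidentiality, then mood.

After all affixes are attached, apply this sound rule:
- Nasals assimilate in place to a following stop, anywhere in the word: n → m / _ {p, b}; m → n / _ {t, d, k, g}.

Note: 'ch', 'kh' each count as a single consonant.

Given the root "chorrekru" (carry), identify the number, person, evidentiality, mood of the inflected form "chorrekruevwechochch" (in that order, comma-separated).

plural, 2nd person, assumed, subjunctive

Segment: chorrekru-ev-wech-och-ch.
number: -ev → plural.
person: -wech → 2nd person.
evidentiality: -och → assumed.
mood: -ch → subjunctive.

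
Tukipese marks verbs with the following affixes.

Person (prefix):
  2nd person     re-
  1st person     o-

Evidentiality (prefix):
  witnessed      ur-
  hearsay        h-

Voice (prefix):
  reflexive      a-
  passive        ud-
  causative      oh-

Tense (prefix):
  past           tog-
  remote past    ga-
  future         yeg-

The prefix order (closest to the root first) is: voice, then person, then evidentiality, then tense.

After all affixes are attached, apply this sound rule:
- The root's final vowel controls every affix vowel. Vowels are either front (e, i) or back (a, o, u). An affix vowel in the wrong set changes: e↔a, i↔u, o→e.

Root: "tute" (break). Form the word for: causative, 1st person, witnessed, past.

Attach voice causative oh- → ohtute.
Attach person 1st person o- → oohtute.
Attach evidentiality witnessed ur- → uroohtute.
Attach tense past tog- → toguroohtute.
Apply vowel harmony: toguroohtute → tegireehtute.

tegireehtute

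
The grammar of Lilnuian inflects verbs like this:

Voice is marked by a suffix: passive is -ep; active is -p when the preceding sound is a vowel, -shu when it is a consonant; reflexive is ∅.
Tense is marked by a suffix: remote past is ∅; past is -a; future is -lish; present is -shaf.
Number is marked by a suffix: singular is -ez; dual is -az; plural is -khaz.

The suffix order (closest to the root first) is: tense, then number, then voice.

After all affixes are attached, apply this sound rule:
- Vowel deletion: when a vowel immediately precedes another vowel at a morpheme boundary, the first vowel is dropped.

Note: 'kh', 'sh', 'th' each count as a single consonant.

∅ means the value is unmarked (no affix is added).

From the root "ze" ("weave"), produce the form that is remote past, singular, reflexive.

zez

tense = remote past: zero marking, form stays ze.
Attach number singular -ez → zeez.
voice = reflexive: zero marking, form stays zeez.
Apply vowel deletion: zeez → zez.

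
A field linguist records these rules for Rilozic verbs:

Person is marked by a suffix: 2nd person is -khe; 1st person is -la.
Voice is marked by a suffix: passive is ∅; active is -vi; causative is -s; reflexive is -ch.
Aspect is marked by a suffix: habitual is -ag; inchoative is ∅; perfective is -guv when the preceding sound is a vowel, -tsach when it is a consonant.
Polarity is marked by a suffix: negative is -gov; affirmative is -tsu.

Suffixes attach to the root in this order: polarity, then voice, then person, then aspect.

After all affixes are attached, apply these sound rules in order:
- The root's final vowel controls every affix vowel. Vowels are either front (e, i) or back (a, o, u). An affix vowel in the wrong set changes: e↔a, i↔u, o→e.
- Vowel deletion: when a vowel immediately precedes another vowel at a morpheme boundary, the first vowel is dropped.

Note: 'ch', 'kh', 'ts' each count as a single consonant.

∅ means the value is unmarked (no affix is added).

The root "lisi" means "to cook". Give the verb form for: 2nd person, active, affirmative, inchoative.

Attach polarity affirmative -tsu → lisitsu.
Attach voice active -vi → lisitsuvi.
Attach person 2nd person -khe → lisitsuvikhe.
aspect = inchoative: zero marking, form stays lisitsuvikhe.
Apply vowel harmony: lisitsuvikhe → lisitsivikhe.
Vowel deletion: no change.

lisitsivikhe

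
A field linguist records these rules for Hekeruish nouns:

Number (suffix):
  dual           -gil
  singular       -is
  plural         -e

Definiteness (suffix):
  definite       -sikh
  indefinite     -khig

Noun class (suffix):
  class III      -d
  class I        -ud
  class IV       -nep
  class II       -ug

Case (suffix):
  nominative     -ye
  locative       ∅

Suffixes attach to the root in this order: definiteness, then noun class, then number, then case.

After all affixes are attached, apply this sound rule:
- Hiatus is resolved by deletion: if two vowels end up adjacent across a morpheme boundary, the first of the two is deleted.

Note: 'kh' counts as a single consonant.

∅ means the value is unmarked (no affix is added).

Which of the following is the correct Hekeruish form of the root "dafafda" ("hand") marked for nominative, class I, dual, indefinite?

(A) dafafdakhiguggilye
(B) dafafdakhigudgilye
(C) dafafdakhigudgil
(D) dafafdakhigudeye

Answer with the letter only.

Attach definiteness indefinite -khig → dafafdakhig.
Attach noun class class I -ud → dafafdakhigud.
Attach number dual -gil → dafafdakhigudgil.
Attach case nominative -ye → dafafdakhigudgilye.
Vowel deletion: no change.
So the correct form is dafafdakhigudgilye, option (B).
(A) dafafdakhiguggilye is wrong: it uses class II instead of class I for noun class.
(D) dafafdakhigudeye is wrong: it uses plural instead of dual for number.
(C) dafafdakhigudgil is wrong: it uses locative instead of nominative for case.

B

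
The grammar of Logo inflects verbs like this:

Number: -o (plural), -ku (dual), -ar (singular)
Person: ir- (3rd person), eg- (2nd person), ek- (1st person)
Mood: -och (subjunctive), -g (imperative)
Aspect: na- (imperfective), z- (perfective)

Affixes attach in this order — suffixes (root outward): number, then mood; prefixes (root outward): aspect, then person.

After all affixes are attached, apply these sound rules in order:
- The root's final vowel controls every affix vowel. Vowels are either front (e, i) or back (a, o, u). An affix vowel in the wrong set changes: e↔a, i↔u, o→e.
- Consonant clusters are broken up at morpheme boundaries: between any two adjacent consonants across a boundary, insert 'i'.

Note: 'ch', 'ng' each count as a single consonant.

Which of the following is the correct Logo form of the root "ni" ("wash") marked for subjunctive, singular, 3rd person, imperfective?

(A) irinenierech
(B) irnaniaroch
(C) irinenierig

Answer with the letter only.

Attach aspect imperfective na- → nani.
Attach person 3rd person ir- → irnani.
Attach number singular -ar → irnaniar.
Attach mood subjunctive -och → irnaniaroch.
Apply vowel harmony: irnaniaroch → irnenierech.
Apply epenthesis: irnenierech → irinenierech.
So the correct form is irinenierech, option (A).
(B) irnaniaroch is wrong: it fails to apply the sound rule(s).
(C) irinenierig is wrong: it uses imperative instead of subjunctive for mood.

A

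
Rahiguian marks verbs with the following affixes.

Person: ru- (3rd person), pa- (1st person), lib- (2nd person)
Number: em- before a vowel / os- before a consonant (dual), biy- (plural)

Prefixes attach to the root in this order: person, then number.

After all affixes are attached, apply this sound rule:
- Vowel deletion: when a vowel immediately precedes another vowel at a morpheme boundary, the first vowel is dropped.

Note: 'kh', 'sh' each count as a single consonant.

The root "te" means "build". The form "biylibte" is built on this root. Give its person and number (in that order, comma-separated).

2nd person, plural

Segment: biy-lib-te.
person: lib- → 2nd person.
number: biy- → plural.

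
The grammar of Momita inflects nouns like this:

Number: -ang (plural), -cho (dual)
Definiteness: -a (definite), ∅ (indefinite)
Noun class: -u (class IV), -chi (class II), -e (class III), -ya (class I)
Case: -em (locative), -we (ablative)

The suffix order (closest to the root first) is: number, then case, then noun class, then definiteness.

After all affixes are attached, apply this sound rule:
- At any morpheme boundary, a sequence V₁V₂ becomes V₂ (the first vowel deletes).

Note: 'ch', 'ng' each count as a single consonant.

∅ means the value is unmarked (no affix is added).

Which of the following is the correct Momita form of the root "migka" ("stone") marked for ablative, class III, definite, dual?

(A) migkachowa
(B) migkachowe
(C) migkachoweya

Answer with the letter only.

Attach number dual -cho → migkacho.
Attach case ablative -we → migkachowe.
Attach noun class class III -e → migkachowee.
Attach definiteness definite -a → migkachoweea.
Apply vowel deletion: migkachoweea → migkachowa.
So the correct form is migkachowa, option (A).
(B) migkachowe is wrong: it uses indefinite instead of definite for definiteness.
(C) migkachoweya is wrong: it uses class I instead of class III for noun class.

A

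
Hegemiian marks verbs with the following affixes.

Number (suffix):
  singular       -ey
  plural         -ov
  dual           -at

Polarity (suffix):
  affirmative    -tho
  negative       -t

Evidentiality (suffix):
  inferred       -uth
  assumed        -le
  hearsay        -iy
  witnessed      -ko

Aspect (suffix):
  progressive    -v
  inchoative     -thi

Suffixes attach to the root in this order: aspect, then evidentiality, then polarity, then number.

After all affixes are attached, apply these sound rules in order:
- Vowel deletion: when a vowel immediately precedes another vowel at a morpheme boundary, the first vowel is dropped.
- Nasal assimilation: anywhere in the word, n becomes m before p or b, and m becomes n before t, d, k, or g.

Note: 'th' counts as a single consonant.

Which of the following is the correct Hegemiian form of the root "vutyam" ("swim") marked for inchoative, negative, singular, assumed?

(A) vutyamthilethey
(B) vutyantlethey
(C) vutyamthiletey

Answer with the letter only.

C

Attach aspect inchoative -thi → vutyamthi.
Attach evidentiality assumed -le → vutyamthile.
Attach polarity negative -t → vutyamthilet.
Attach number singular -ey → vutyamthiletey.
Vowel deletion: no change.
Nasal assimilation: no change.
So the correct form is vutyamthiletey, option (C).
(B) vutyantlethey is wrong: it has the affixes in the wrong order.
(A) vutyamthilethey is wrong: it uses affirmative instead of negative for polarity.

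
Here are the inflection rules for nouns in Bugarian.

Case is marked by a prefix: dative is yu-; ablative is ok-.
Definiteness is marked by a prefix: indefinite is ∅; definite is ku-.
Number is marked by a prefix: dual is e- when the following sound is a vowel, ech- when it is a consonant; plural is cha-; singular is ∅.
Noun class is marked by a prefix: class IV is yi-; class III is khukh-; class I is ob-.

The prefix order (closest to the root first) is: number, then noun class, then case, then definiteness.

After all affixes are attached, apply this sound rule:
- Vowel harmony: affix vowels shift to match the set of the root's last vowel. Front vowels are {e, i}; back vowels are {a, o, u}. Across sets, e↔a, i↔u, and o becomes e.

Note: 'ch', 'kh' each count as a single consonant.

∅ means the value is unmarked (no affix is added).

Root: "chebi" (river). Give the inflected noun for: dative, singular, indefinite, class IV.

number = singular: zero marking, form stays chebi.
Attach noun class class IV yi- → yichebi.
Attach case dative yu- → yuyichebi.
definiteness = indefinite: zero marking, form stays yuyichebi.
Apply vowel harmony: yuyichebi → yiyichebi.

yiyichebi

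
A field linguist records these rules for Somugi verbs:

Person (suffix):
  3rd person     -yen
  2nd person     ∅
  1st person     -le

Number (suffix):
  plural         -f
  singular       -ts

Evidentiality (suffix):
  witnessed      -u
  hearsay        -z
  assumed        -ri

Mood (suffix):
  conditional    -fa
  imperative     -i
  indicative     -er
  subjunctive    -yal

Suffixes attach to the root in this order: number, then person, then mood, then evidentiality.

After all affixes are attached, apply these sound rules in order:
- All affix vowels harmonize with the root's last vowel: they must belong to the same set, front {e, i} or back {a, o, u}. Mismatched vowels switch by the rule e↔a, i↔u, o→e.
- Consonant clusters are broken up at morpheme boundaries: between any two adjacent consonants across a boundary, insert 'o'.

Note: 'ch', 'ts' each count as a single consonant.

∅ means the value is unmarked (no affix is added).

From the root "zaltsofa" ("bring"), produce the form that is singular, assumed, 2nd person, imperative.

zaltsofatsuru

Attach number singular -ts → zaltsofats.
person = 2nd person: zero marking, form stays zaltsofats.
Attach mood imperative -i → zaltsofatsi.
Attach evidentiality assumed -ri → zaltsofatsiri.
Apply vowel harmony: zaltsofatsiri → zaltsofatsuru.
Epenthesis: no change.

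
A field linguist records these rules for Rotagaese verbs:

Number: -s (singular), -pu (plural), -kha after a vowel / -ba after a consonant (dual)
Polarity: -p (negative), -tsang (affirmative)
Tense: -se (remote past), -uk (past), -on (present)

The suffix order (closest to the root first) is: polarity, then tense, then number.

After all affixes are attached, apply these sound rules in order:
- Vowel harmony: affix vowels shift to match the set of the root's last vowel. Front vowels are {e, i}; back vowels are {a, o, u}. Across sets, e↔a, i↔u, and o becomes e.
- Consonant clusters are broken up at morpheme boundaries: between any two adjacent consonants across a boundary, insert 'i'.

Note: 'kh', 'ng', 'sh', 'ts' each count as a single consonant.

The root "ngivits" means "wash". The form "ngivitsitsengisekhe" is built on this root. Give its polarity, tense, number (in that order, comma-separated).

Segment: ngivits-tsang-se-kha.
polarity: -tsang → affirmative.
tense: -se → remote past.
number: -kha/ba → dual.

affirmative, remote past, dual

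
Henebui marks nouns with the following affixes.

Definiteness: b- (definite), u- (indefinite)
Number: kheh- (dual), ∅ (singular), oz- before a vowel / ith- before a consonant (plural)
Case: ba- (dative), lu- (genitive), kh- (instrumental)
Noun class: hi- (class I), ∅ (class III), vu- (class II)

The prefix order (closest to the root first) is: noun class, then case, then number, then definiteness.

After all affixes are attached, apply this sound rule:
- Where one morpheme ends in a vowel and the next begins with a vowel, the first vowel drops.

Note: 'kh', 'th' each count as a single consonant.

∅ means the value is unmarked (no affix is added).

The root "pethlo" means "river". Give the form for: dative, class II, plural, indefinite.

Attach noun class class II vu- → vupethlo.
Attach case dative ba- → bavupethlo.
Attach number plural ith- (before consonant 'b') → ithbavupethlo.
Attach definiteness indefinite u- → uithbavupethlo.
Apply vowel deletion: uithbavupethlo → ithbavupethlo.

ithbavupethlo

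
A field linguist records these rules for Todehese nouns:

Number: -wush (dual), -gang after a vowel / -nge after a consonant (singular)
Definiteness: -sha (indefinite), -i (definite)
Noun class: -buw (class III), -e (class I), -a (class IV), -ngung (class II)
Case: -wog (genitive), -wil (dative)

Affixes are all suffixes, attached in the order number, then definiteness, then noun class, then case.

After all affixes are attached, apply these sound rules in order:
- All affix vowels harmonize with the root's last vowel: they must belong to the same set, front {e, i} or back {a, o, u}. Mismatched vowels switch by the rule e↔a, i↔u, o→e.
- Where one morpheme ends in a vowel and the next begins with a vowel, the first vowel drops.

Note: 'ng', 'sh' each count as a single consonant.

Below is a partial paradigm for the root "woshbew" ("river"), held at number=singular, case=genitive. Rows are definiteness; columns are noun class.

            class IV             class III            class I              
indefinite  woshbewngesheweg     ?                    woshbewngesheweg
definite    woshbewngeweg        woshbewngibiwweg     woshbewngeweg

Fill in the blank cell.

Attach number singular -nge (after consonant 'w') → woshbewnge.
Attach definiteness indefinite -sha → woshbewngesha.
Attach noun class class III -buw → woshbewngeshabuw.
Attach case genitive -wog → woshbewngeshabuwwog.
Apply vowel harmony: woshbewngeshabuwwog → woshbewngeshebiwweg.
Vowel deletion: no change.

woshbewngeshebiwweg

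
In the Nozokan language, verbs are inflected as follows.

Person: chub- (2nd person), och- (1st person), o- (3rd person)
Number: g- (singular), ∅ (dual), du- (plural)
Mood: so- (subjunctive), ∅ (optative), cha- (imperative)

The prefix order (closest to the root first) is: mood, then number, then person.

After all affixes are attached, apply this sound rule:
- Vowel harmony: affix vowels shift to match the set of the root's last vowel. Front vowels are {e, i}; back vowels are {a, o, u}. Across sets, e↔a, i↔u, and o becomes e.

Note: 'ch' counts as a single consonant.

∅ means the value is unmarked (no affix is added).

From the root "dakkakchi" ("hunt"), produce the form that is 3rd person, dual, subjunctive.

Attach mood subjunctive so- → sodakkakchi.
number = dual: zero marking, form stays sodakkakchi.
Attach person 3rd person o- → osodakkakchi.
Apply vowel harmony: osodakkakchi → esedakkakchi.

esedakkakchi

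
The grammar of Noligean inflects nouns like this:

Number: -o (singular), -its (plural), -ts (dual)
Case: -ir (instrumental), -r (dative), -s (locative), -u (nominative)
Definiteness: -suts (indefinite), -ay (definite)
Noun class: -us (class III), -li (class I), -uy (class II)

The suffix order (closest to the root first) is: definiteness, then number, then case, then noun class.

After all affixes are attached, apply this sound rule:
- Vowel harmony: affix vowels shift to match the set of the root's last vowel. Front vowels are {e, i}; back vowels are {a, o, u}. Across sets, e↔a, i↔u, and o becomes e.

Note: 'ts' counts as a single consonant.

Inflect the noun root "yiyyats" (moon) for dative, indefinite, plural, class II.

yiyyatssutsutsruy

Attach definiteness indefinite -suts → yiyyatssuts.
Attach number plural -its → yiyyatssutsits.
Attach case dative -r → yiyyatssutsitsr.
Attach noun class class II -uy → yiyyatssutsitsruy.
Apply vowel harmony: yiyyatssutsitsruy → yiyyatssutsutsruy.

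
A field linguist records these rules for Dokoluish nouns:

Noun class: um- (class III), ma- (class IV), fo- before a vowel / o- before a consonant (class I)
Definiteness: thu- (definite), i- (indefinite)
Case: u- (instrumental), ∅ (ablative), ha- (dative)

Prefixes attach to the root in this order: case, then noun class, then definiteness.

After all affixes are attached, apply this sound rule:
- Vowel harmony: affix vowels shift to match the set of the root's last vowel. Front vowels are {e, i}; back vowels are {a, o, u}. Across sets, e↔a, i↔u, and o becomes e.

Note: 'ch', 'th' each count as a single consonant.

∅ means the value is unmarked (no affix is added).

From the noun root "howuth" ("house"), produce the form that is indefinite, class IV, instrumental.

Attach case instrumental u- → uhowuth.
Attach noun class class IV ma- → mauhowuth.
Attach definiteness indefinite i- → imauhowuth.
Apply vowel harmony: imauhowuth → umauhowuth.

umauhowuth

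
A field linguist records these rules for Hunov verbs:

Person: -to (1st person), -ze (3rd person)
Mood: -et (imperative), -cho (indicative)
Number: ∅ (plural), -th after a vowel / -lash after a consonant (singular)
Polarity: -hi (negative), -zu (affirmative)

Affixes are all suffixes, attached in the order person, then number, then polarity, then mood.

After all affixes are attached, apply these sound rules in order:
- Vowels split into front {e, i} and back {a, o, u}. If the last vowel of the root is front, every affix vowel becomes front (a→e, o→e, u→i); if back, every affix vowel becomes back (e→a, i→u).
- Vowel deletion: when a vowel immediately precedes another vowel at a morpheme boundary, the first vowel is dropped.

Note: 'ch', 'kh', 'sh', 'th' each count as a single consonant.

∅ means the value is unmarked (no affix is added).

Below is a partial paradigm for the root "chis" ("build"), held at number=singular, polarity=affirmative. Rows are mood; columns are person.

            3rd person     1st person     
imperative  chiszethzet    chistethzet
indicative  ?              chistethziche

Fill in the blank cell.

chiszethziche

Attach person 3rd person -ze → chisze.
Attach number singular -th (after vowel 'e') → chiszeth.
Attach polarity affirmative -zu → chiszethzu.
Attach mood indicative -cho → chiszethzucho.
Apply vowel harmony: chiszethzucho → chiszethziche.
Vowel deletion: no change.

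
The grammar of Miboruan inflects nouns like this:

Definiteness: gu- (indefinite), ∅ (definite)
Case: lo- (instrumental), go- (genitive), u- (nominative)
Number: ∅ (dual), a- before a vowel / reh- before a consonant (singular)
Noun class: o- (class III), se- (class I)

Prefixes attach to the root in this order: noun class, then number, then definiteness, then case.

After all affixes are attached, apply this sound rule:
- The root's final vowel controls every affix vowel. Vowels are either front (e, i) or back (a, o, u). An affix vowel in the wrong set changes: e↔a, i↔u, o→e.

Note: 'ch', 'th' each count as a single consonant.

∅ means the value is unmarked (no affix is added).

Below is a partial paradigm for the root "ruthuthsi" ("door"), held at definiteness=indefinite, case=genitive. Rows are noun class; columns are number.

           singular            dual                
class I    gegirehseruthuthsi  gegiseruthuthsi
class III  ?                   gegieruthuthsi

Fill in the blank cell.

gegieeruthuthsi

Attach noun class class III o- → oruthuthsi.
Attach number singular a- (before vowel 'o') → aoruthuthsi.
Attach definiteness indefinite gu- → guaoruthuthsi.
Attach case genitive go- → goguaoruthuthsi.
Apply vowel harmony: goguaoruthuthsi → gegieeruthuthsi.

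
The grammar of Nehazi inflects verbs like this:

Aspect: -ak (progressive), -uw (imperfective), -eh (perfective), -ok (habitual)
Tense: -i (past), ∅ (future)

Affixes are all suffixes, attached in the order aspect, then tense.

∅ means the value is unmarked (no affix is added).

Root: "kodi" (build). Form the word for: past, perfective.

Attach aspect perfective -eh → kodieh.
Attach tense past -i → kodiehi.

kodiehi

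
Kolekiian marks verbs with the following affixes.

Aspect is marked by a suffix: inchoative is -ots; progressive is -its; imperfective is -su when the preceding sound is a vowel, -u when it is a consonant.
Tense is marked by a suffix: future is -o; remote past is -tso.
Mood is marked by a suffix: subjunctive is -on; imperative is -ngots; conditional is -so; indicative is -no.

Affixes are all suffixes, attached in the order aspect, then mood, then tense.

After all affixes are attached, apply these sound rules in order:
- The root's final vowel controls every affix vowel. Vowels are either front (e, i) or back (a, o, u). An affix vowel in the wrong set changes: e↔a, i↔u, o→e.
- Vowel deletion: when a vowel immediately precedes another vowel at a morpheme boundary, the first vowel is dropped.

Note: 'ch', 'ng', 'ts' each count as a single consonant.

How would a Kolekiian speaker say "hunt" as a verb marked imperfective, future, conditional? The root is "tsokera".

tsokerasuso

Attach aspect imperfective -su (after vowel 'a') → tsokerasu.
Attach mood conditional -so → tsokerasuso.
Attach tense future -o → tsokerasusoo.
Vowel harmony: no change.
Apply vowel deletion: tsokerasusoo → tsokerasuso.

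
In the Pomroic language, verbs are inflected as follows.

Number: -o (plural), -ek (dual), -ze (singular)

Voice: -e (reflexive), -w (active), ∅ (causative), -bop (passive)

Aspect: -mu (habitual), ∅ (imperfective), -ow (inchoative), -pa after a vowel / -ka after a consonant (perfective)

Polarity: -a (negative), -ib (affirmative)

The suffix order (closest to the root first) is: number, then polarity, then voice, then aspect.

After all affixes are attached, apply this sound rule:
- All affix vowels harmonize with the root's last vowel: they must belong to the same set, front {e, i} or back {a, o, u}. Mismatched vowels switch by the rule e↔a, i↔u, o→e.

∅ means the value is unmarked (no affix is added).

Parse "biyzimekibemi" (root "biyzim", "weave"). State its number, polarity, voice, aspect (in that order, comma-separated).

dual, affirmative, reflexive, habitual

Segment: biyzim-ek-ib-e-mu.
number: -ek → dual.
polarity: -ib → affirmative.
voice: -e → reflexive.
aspect: -mu → habitual.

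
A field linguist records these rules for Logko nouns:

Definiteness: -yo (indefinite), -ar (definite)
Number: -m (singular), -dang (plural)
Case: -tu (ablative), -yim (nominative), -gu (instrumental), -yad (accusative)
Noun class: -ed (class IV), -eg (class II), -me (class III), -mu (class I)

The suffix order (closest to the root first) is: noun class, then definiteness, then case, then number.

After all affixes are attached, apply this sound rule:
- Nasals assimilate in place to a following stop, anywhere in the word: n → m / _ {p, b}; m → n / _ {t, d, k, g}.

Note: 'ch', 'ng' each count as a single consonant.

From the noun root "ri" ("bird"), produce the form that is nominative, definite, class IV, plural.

riedaryindang

Attach noun class class IV -ed → ried.
Attach definiteness definite -ar → riedar.
Attach case nominative -yim → riedaryim.
Attach number plural -dang → riedaryimdang.
Apply nasal assimilation: riedaryimdang → riedaryindang.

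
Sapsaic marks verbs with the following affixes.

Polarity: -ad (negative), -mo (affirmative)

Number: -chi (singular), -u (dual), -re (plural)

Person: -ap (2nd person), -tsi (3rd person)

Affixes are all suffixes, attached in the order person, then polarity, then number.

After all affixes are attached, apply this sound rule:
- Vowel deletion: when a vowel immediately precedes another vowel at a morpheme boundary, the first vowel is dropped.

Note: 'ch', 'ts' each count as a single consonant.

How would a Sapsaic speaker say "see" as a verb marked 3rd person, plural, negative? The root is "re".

retsadre

Attach person 3rd person -tsi → retsi.
Attach polarity negative -ad → retsiad.
Attach number plural -re → retsiadre.
Apply vowel deletion: retsiadre → retsadre.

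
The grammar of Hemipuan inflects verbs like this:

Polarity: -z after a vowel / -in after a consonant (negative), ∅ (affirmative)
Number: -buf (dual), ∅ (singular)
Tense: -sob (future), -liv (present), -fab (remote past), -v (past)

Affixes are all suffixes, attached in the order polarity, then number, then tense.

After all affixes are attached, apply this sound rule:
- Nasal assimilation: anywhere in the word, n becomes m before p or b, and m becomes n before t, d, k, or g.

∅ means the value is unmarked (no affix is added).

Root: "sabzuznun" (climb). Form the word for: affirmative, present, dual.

polarity = affirmative: zero marking, form stays sabzuznun.
Attach number dual -buf → sabzuznunbuf.
Attach tense present -liv → sabzuznunbufliv.
Apply nasal assimilation: sabzuznunbufliv → sabzuznumbufliv.

sabzuznumbufliv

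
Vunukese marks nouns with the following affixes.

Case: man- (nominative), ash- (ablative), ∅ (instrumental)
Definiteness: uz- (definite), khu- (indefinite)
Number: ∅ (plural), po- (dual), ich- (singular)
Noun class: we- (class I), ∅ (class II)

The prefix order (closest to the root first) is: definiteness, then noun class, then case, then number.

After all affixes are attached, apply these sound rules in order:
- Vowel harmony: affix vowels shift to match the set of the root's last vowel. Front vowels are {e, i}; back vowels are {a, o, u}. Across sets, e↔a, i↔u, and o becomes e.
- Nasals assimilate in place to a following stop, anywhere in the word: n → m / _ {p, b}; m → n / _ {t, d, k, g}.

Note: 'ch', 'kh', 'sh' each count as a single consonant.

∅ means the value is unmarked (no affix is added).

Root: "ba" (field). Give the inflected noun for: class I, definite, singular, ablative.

Attach definiteness definite uz- → uzba.
Attach noun class class I we- → weuzba.
Attach case ablative ash- → ashweuzba.
Attach number singular ich- → ichashweuzba.
Apply vowel harmony: ichashweuzba → uchashwauzba.
Nasal assimilation: no change.

uchashwauzba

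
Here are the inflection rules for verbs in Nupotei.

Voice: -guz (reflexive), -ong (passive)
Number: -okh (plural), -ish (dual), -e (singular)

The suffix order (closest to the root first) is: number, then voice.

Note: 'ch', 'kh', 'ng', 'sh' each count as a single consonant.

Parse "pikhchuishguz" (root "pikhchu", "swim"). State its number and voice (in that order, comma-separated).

Segment: pikhchu-ish-guz.
number: -ish → dual.
voice: -guz → reflexive.

dual, reflexive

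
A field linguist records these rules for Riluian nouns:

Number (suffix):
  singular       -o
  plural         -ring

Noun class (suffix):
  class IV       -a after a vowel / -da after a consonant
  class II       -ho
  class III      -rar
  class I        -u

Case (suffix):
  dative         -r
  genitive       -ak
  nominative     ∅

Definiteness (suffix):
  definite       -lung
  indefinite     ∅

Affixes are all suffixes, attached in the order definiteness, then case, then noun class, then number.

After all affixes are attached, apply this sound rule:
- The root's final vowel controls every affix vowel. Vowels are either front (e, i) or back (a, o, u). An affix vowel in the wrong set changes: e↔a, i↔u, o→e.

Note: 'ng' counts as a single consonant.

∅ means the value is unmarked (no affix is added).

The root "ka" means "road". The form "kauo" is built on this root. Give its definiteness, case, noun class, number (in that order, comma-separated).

Segment: ka-u-o.
definiteness: ∅ → indefinite.
case: ∅ → nominative.
noun class: -u → class I.
number: -o → singular.

indefinite, nominative, class I, singular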